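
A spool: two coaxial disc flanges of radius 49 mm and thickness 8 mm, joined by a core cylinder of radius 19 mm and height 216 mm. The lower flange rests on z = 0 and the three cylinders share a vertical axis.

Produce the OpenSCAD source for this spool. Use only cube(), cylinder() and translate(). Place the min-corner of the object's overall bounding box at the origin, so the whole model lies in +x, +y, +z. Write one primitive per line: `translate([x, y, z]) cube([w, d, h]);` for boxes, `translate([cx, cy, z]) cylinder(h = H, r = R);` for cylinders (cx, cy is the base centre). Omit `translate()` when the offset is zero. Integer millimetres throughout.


translate([49, 49, 0]) cylinder(h = 8, r = 49);
translate([49, 49, 8]) cylinder(h = 216, r = 19);
translate([49, 49, 224]) cylinder(h = 8, r = 49);


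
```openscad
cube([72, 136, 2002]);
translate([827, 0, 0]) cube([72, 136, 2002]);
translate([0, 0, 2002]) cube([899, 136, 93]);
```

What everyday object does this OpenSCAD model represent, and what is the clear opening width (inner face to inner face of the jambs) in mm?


A door frame. The clear opening width is 755 mm.

Two 2002 mm tall posts with a header on top — a door frame. The left jamb is 72 mm wide at x = 0; the right jamb starts at x = 827. The clear opening is 827 − 72 = 755 mm.


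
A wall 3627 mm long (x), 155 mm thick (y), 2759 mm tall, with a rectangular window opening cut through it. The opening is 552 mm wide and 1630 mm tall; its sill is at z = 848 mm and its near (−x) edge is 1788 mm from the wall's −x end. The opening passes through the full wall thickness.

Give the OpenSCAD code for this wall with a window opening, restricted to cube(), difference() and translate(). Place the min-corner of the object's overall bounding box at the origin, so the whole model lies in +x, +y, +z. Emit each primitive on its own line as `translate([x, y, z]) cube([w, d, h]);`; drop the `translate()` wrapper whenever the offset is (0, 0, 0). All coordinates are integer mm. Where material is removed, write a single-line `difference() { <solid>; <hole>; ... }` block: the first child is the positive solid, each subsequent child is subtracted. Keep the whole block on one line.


difference() { cube([3627, 155, 2759]); translate([1788, 0, 848]) cube([552, 155, 1630]); }


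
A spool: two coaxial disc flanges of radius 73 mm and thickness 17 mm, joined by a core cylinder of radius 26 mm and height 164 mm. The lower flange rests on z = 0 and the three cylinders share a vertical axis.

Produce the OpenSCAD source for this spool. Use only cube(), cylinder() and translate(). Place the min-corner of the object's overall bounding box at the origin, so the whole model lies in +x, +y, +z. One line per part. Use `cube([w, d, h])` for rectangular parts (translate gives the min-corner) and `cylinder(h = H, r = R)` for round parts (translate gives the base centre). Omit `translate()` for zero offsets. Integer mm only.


translate([73, 73, 0]) cylinder(h = 17, r = 73);
translate([73, 73, 17]) cylinder(h = 164, r = 26);
translate([73, 73, 181]) cylinder(h = 17, r = 73);


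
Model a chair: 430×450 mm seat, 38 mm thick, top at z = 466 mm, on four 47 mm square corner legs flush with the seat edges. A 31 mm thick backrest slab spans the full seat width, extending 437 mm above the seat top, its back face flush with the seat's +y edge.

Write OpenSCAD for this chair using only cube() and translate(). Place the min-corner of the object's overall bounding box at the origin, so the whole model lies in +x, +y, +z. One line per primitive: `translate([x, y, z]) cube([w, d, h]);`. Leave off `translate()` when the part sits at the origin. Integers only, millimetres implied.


translate([0, 0, 428]) cube([430, 450, 38]);
cube([47, 47, 428]);
translate([383, 0, 0]) cube([47, 47, 428]);
translate([0, 403, 0]) cube([47, 47, 428]);
translate([383, 403, 0]) cube([47, 47, 428]);
translate([0, 419, 466]) cube([430, 31, 437]);


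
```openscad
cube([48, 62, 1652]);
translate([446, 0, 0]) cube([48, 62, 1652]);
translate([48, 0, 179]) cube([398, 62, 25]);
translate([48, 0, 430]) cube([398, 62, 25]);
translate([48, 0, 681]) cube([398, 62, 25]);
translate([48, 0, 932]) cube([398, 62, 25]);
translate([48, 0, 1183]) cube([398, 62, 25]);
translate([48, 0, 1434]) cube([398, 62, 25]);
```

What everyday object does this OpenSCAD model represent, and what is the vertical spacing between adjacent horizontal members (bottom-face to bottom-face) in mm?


A ladder. The rung spacing is 251 mm.

Two tall 48×62 posts with 6 short bars between them — a ladder. Adjacent rungs sit at z = 179 and z = 430, so the spacing is 430 − 179 = 251 mm.


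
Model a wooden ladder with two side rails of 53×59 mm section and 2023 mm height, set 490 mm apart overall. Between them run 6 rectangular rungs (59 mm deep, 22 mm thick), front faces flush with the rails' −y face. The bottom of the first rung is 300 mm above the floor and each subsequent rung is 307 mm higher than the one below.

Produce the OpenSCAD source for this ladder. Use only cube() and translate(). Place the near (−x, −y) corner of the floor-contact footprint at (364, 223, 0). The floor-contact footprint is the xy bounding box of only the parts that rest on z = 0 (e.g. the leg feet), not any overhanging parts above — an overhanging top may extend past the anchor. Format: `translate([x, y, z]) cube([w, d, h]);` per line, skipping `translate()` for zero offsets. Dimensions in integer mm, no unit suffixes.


// rung span = 490 - 2*53 = 384
// rung[k] z = 300 + k*307
translate([364, 223, 0]) cube([53, 59, 2023]);
translate([801, 223, 0]) cube([53, 59, 2023]);
translate([417, 223, 300]) cube([384, 59, 22]);
translate([417, 223, 607]) cube([384, 59, 22]);
translate([417, 223, 914]) cube([384, 59, 22]);
translate([417, 223, 1221]) cube([384, 59, 22]);
translate([417, 223, 1528]) cube([384, 59, 22]);
translate([417, 223, 1835]) cube([384, 59, 22]);


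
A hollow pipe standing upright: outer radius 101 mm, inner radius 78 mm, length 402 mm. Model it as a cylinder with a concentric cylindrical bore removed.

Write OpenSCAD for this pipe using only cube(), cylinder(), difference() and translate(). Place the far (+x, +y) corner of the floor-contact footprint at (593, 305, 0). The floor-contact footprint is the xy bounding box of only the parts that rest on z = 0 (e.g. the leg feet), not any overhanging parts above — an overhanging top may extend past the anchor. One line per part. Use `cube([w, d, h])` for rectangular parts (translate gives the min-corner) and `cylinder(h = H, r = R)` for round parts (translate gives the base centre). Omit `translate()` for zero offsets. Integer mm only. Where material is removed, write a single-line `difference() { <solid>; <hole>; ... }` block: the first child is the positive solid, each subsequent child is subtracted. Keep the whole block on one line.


difference() { translate([492, 204, 0]) cylinder(h = 402, r = 101); translate([492, 204, 0]) cylinder(h = 402, r = 78); }


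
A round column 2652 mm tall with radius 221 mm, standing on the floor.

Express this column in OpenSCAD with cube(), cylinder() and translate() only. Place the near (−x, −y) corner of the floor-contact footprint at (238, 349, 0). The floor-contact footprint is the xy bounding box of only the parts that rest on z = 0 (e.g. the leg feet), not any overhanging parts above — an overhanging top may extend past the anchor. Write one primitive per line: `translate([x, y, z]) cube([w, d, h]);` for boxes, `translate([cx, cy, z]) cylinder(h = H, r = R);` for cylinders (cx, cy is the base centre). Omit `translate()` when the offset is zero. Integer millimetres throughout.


translate([459, 570, 0]) cylinder(h = 2652, r = 221);


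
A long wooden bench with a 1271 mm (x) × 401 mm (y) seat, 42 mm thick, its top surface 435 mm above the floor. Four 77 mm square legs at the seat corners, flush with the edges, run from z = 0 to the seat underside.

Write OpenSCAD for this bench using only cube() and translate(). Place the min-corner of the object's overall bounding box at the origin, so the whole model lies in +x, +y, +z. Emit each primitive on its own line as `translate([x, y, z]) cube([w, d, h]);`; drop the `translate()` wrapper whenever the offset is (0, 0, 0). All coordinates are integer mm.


translate([0, 0, 393]) cube([1271, 401, 42]);
cube([77, 77, 393]);
translate([0, 324, 0]) cube([77, 77, 393]);
translate([1194, 0, 0]) cube([77, 77, 393]);
translate([1194, 324, 0]) cube([77, 77, 393]);


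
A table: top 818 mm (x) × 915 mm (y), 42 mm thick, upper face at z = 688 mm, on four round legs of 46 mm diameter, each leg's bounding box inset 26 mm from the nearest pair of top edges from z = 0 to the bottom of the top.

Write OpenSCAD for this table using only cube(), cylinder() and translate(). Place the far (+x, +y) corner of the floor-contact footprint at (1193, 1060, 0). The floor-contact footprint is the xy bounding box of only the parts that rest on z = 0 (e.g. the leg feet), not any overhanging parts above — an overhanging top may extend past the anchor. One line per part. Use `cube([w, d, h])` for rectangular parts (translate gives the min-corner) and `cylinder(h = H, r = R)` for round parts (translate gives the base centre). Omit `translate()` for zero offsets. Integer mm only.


// leg_h = 688 - 42 = 646
translate([401, 171, 646]) cube([818, 915, 42]);
translate([450, 220, 0]) cylinder(h = 646, r = 23);
translate([1170, 220, 0]) cylinder(h = 646, r = 23);
translate([450, 1037, 0]) cylinder(h = 646, r = 23);
translate([1170, 1037, 0]) cylinder(h = 646, r = 23);


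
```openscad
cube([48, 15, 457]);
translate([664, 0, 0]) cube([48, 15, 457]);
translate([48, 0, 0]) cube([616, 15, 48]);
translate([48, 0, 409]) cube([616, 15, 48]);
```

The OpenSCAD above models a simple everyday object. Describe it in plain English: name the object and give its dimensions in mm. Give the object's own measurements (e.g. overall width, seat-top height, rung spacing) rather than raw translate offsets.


A rectangular picture frame lying in the x–z plane (depth along y). The opening is 616 mm wide (x) by 361 mm tall (z), surrounded by a border 48 mm wide on all four sides. The frame is 15 mm deep and is made of two full-height vertical stiles with two horizontal rails fitted between them.


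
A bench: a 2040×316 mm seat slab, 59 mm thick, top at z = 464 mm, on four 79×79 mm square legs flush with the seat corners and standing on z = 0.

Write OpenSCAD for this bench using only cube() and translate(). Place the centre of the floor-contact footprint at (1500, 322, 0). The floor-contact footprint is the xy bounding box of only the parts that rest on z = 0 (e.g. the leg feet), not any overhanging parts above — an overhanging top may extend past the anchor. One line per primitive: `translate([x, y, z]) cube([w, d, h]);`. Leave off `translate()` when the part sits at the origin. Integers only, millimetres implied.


translate([480, 164, 405]) cube([2040, 316, 59]);
translate([480, 164, 0]) cube([79, 79, 405]);
translate([480, 401, 0]) cube([79, 79, 405]);
translate([2441, 164, 0]) cube([79, 79, 405]);
translate([2441, 401, 0]) cube([79, 79, 405]);


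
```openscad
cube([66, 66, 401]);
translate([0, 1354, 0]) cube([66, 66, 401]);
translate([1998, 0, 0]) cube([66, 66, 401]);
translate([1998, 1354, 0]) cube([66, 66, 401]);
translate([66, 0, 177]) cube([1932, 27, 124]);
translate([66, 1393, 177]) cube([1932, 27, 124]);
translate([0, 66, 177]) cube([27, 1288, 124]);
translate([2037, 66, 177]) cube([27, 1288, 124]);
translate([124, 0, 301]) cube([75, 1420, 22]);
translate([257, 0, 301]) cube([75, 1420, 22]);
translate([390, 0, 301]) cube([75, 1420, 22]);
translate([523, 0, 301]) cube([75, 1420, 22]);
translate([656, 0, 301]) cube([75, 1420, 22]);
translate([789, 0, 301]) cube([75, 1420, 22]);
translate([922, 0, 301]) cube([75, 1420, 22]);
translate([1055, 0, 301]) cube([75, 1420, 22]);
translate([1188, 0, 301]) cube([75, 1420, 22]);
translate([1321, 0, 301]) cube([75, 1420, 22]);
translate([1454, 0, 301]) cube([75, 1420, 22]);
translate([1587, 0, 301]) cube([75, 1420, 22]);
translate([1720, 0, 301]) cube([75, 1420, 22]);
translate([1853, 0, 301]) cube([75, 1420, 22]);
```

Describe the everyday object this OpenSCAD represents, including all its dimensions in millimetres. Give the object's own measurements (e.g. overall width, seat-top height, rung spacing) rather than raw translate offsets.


A bed frame 2064 mm long (x) by 1420 mm wide (y). Four 66×66 mm corner posts, 401 mm tall, at the corners of the footprint. Four rails of 27 mm thickness and 124 mm height run between adjacent posts with their undersides at z = 177 mm, their outer faces flush with the outside of the frame (the two x-running rails run between the posts' inner faces; the two y-running rails run between the posts' inner faces). 14 slats, each 75 mm wide (x) and 22 mm thick, lie across the top of the two x-running rails, running the full 1420 mm width of the frame in y; along x they sit between the end posts with a 58 mm gap after the −x posts and between neighbouring slats, leaving 70 mm before the +x posts.


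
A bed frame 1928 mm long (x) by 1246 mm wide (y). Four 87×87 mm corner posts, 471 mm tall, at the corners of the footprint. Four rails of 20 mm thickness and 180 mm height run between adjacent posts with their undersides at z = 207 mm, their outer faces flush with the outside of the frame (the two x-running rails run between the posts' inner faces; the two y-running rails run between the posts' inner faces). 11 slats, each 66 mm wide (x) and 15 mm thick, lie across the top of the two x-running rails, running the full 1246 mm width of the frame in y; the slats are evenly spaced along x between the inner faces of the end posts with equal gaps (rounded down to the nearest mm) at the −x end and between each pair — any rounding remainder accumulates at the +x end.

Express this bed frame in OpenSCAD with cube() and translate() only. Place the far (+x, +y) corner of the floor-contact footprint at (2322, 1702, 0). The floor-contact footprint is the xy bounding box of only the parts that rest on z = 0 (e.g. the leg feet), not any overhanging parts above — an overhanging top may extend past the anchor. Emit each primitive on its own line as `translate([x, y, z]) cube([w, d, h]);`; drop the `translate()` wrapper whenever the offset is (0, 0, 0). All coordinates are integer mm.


translate([394, 456, 0]) cube([87, 87, 471]);
translate([394, 1615, 0]) cube([87, 87, 471]);
translate([2235, 456, 0]) cube([87, 87, 471]);
translate([2235, 1615, 0]) cube([87, 87, 471]);
translate([481, 456, 207]) cube([1754, 20, 180]);
translate([481, 1682, 207]) cube([1754, 20, 180]);
translate([394, 543, 207]) cube([20, 1072, 180]);
translate([2302, 543, 207]) cube([20, 1072, 180]);
translate([566, 456, 387]) cube([66, 1246, 15]);
translate([717, 456, 387]) cube([66, 1246, 15]);
translate([868, 456, 387]) cube([66, 1246, 15]);
translate([1019, 456, 387]) cube([66, 1246, 15]);
translate([1170, 456, 387]) cube([66, 1246, 15]);
translate([1321, 456, 387]) cube([66, 1246, 15]);
translate([1472, 456, 387]) cube([66, 1246, 15]);
translate([1623, 456, 387]) cube([66, 1246, 15]);
translate([1774, 456, 387]) cube([66, 1246, 15]);
translate([1925, 456, 387]) cube([66, 1246, 15]);
translate([2076, 456, 387]) cube([66, 1246, 15]);


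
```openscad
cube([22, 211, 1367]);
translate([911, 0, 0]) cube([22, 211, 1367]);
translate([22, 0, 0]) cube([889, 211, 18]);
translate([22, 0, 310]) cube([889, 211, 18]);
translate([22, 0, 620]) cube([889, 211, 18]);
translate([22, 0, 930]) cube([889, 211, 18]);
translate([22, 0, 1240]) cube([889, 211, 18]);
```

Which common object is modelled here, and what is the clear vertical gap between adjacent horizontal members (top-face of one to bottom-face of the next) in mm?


A bookshelf. The clear shelf gap is 292 mm.

Two tall side panels with 5 horizontal boards between them — a bookshelf. The first two shelf undersides are at z = 0 and z = 310; with shelf thickness 18, the clear gap is 310 − 0 − 18 = 292 mm.


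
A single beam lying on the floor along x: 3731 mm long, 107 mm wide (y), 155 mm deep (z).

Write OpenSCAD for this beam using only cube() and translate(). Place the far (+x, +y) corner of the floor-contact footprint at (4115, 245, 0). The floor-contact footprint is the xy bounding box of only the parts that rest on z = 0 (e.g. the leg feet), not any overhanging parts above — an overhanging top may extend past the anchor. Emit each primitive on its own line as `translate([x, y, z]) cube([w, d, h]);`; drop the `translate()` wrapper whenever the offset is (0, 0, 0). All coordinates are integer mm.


translate([384, 138, 0]) cube([3731, 107, 155]);


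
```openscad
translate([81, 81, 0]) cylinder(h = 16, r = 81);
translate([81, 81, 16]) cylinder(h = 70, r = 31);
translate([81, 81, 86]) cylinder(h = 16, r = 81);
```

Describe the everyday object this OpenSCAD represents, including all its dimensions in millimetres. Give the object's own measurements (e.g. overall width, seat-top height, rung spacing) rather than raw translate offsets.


A spool: two coaxial disc flanges of radius 81 mm and thickness 16 mm, joined by a core cylinder of radius 31 mm and height 70 mm. The lower flange rests on z = 0 and the three cylinders share a vertical axis.


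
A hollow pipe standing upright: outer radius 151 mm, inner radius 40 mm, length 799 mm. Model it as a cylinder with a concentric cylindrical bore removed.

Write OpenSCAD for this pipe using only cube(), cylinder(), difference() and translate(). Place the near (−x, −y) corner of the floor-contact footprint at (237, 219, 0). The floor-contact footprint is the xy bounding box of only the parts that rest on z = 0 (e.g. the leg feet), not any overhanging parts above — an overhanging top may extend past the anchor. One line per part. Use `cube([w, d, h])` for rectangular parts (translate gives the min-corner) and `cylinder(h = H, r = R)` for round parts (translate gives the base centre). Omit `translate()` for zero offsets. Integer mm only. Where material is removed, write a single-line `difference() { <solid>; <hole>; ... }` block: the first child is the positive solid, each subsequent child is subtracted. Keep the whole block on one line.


difference() { translate([388, 370, 0]) cylinder(h = 799, r = 151); translate([388, 370, 0]) cylinder(h = 799, r = 40); }


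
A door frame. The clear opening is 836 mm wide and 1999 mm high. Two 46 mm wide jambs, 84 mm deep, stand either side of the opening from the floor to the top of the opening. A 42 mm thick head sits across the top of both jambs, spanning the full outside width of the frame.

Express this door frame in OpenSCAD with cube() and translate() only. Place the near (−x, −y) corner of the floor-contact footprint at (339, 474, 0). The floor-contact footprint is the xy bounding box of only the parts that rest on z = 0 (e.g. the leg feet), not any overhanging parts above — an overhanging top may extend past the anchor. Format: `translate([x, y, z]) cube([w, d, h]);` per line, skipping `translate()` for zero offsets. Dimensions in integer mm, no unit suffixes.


translate([339, 474, 0]) cube([46, 84, 1999]);
translate([1221, 474, 0]) cube([46, 84, 1999]);
translate([339, 474, 1999]) cube([928, 84, 42]);


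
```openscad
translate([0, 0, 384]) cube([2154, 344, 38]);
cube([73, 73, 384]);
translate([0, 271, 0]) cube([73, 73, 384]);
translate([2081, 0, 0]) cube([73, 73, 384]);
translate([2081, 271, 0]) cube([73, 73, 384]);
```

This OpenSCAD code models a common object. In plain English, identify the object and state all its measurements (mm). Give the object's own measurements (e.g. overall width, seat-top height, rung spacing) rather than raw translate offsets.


A long wooden bench with a 2154 mm (x) × 344 mm (y) seat, 38 mm thick, its top surface 422 mm above the floor. Four 73 mm square legs at the seat corners, flush with the edges, run from z = 0 to the seat underside.


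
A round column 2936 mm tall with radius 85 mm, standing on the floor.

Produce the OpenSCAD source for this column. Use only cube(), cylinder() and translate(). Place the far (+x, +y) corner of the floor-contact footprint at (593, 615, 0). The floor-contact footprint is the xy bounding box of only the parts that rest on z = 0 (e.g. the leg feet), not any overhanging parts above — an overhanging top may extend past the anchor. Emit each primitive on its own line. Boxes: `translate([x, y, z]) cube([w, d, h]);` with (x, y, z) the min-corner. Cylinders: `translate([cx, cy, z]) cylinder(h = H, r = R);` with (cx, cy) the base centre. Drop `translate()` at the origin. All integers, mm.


translate([508, 530, 0]) cylinder(h = 2936, r = 85);


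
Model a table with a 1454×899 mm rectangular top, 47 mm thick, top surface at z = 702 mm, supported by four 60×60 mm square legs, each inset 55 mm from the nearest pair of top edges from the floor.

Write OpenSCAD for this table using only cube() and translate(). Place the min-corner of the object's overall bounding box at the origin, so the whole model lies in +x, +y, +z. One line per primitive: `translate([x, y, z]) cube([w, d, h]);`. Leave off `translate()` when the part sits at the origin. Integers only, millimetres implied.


translate([0, 0, 655]) cube([1454, 899, 47]);
translate([55, 55, 0]) cube([60, 60, 655]);
translate([1339, 55, 0]) cube([60, 60, 655]);
translate([55, 784, 0]) cube([60, 60, 655]);
translate([1339, 784, 0]) cube([60, 60, 655]);


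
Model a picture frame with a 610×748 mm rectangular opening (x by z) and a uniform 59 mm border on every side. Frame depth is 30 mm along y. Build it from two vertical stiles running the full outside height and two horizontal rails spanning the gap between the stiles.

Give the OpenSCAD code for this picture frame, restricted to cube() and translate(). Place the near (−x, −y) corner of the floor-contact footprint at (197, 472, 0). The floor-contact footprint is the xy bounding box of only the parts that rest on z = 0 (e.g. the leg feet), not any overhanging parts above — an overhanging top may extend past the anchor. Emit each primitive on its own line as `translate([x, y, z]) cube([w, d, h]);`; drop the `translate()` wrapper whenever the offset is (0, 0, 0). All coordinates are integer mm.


translate([197, 472, 0]) cube([59, 30, 866]);
translate([866, 472, 0]) cube([59, 30, 866]);
translate([256, 472, 0]) cube([610, 30, 59]);
translate([256, 472, 807]) cube([610, 30, 59]);


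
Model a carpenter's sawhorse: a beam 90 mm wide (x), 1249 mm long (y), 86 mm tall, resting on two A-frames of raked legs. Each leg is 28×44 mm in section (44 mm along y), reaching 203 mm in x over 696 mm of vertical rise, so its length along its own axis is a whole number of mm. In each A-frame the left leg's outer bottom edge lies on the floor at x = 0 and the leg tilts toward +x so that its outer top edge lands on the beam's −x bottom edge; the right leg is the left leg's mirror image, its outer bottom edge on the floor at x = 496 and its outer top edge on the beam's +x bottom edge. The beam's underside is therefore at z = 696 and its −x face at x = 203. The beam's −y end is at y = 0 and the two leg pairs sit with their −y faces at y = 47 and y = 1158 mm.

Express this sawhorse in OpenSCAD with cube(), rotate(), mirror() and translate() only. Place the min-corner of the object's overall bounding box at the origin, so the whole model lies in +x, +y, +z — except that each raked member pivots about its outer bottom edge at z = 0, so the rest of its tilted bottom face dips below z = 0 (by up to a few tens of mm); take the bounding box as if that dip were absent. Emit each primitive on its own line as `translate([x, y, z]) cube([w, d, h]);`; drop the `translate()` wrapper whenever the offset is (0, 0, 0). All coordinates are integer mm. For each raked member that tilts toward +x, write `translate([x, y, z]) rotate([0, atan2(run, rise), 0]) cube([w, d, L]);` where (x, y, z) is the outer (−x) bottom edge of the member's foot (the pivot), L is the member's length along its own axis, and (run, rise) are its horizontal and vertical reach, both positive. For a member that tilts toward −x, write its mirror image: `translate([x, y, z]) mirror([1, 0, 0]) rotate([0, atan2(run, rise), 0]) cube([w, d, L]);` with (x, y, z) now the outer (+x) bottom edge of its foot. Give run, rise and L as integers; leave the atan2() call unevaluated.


// leg length = √(203² + 696²) = 725
// right-leg outer foot x = 2·203 + 90 = 496
// beam min-corner = (203, 0, 696)
translate([203, 0, 696]) cube([90, 1249, 86]);
translate([0, 47, 0]) rotate([0, atan2(203, 696), 0]) cube([28, 44, 725]);
translate([496, 47, 0]) mirror([1, 0, 0]) rotate([0, atan2(203, 696), 0]) cube([28, 44, 725]);
translate([0, 1158, 0]) rotate([0, atan2(203, 696), 0]) cube([28, 44, 725]);
translate([496, 1158, 0]) mirror([1, 0, 0]) rotate([0, atan2(203, 696), 0]) cube([28, 44, 725]);


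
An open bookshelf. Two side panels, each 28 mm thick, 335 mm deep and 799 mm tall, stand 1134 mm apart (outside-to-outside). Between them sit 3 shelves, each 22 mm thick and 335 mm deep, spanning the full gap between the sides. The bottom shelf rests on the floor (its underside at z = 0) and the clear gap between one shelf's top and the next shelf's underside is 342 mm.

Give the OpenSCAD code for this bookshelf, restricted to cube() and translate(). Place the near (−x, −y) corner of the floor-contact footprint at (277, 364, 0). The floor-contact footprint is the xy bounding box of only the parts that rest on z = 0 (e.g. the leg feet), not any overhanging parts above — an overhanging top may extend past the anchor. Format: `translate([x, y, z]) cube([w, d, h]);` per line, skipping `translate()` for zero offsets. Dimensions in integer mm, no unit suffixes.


translate([277, 364, 0]) cube([28, 335, 799]);
translate([1383, 364, 0]) cube([28, 335, 799]);
translate([305, 364, 0]) cube([1078, 335, 22]);
translate([305, 364, 364]) cube([1078, 335, 22]);
translate([305, 364, 728]) cube([1078, 335, 22]);


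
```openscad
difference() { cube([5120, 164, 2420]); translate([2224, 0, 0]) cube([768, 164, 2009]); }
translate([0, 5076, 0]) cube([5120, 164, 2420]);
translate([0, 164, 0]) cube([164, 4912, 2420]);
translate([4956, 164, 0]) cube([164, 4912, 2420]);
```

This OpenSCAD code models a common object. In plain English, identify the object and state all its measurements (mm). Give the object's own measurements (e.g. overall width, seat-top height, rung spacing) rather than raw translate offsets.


A single room: four walls, each 2420 mm tall and 164 mm thick, enclosing an outside footprint 5120×5240 mm (x × y), no floor or roof. The front and back walls (−y and +y sides) run the full x-width; the side walls fit between their inner faces. A door opening 768 mm wide and 2009 mm tall is cut through the front wall from the floor up, its −x edge 2224 mm from the wall's −x end.


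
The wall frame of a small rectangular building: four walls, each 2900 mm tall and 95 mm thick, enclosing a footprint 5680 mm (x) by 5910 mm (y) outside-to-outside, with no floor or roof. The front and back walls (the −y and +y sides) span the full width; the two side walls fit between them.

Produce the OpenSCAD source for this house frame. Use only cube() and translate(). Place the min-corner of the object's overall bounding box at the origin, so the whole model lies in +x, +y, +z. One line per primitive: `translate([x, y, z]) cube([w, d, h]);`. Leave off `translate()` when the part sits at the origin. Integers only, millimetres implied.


cube([5680, 95, 2900]);
translate([0, 5815, 0]) cube([5680, 95, 2900]);
translate([0, 95, 0]) cube([95, 5720, 2900]);
translate([5585, 95, 0]) cube([95, 5720, 2900]);


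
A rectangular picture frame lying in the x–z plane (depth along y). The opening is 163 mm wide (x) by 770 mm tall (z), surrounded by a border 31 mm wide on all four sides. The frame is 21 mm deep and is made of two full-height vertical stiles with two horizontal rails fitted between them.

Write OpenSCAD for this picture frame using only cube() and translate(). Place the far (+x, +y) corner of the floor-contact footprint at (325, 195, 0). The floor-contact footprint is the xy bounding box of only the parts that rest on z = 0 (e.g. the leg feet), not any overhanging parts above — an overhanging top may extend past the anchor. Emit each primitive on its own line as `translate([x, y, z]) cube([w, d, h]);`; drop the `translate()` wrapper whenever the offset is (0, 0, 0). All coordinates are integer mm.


translate([100, 174, 0]) cube([31, 21, 832]);
translate([294, 174, 0]) cube([31, 21, 832]);
translate([131, 174, 0]) cube([163, 21, 31]);
translate([131, 174, 801]) cube([163, 21, 31]);


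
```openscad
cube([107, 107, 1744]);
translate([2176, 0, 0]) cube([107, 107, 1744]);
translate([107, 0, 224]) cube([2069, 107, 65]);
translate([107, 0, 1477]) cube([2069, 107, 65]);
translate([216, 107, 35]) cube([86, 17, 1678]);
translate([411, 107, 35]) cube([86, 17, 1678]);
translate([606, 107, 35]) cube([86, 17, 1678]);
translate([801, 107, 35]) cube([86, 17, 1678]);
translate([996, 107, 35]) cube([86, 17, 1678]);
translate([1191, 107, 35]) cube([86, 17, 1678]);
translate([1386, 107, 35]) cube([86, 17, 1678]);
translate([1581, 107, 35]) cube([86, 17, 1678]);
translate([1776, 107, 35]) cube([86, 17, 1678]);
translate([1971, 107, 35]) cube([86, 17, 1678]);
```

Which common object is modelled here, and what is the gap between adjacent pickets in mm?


A fence section. The picket gap is 109 mm.

Two posts, two rails, 10 pickets — a fence section. Span 2069 mm holds 10 pickets of 86 mm with 11 equal gaps: ⌊(2069 − 10·86) / 11⌋ = 109 mm.


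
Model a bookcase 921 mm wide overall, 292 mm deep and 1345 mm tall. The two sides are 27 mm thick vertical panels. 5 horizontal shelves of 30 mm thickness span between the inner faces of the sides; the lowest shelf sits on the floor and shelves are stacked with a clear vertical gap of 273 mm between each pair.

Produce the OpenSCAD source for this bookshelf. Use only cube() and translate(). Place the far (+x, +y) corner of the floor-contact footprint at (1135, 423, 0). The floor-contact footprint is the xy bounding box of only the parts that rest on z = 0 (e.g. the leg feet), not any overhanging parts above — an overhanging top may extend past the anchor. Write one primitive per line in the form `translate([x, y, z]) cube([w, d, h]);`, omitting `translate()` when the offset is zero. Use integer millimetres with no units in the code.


translate([214, 131, 0]) cube([27, 292, 1345]);
translate([1108, 131, 0]) cube([27, 292, 1345]);
translate([241, 131, 0]) cube([867, 292, 30]);
translate([241, 131, 303]) cube([867, 292, 30]);
translate([241, 131, 606]) cube([867, 292, 30]);
translate([241, 131, 909]) cube([867, 292, 30]);
translate([241, 131, 1212]) cube([867, 292, 30]);


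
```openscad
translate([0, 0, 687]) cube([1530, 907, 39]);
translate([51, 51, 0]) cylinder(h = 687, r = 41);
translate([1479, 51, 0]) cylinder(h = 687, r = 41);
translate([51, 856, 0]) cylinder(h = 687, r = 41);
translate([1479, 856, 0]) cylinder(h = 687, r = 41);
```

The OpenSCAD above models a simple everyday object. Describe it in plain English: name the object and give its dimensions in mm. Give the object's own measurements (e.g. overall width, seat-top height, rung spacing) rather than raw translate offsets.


A table: top 1530 mm (x) × 907 mm (y), 39 mm thick, upper face at z = 726 mm, on four round legs of 82 mm diameter, each leg's bounding box inset 10 mm from the nearest pair of top edges from z = 0 to the bottom of the top.


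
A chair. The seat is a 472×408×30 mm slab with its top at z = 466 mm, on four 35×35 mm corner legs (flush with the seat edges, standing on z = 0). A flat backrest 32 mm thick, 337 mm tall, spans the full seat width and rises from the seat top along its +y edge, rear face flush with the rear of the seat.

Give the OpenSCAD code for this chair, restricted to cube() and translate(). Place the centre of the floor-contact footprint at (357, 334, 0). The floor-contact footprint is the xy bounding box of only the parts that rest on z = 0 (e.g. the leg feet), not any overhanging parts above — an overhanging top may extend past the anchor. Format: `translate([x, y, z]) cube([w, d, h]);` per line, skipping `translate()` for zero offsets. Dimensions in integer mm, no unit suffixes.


translate([121, 130, 436]) cube([472, 408, 30]);
translate([121, 130, 0]) cube([35, 35, 436]);
translate([558, 130, 0]) cube([35, 35, 436]);
translate([121, 503, 0]) cube([35, 35, 436]);
translate([558, 503, 0]) cube([35, 35, 436]);
translate([121, 506, 466]) cube([472, 32, 337]);


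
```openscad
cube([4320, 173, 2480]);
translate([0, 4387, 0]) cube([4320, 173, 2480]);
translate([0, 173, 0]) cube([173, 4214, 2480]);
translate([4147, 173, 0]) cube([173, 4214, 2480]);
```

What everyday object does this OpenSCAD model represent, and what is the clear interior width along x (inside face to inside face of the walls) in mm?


A house (or room) frame. The interior width is 3974 mm.

Four 2480 mm walls enclosing a rectangle with no floor or roof — a room or house frame. Outside width is 4320 mm and wall thickness is 173 mm, so the interior width is 4320 − 2 × 173 = 3974 mm.


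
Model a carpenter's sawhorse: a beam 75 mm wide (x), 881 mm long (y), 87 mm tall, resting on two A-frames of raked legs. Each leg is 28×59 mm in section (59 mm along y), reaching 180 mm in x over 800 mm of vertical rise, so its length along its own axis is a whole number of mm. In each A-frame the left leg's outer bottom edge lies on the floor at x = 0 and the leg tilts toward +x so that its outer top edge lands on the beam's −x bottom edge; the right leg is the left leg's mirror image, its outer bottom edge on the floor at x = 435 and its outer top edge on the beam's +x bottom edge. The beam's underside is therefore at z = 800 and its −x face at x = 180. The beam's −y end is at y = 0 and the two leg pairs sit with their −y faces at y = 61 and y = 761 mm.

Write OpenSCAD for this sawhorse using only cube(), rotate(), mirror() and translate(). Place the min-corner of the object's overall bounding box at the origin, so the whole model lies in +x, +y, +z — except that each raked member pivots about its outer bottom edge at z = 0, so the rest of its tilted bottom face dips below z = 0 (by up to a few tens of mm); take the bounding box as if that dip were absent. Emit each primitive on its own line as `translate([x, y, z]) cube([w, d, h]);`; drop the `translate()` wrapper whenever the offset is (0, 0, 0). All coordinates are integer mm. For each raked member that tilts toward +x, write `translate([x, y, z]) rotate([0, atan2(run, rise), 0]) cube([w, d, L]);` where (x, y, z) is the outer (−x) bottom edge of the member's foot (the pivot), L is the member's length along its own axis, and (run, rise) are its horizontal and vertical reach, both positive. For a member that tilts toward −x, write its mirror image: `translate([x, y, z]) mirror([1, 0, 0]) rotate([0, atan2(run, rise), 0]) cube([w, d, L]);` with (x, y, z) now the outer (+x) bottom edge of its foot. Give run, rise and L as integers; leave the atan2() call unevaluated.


translate([180, 0, 800]) cube([75, 881, 87]);
translate([0, 61, 0]) rotate([0, atan2(180, 800), 0]) cube([28, 59, 820]);
translate([435, 61, 0]) mirror([1, 0, 0]) rotate([0, atan2(180, 800), 0]) cube([28, 59, 820]);
translate([0, 761, 0]) rotate([0, atan2(180, 800), 0]) cube([28, 59, 820]);
translate([435, 761, 0]) mirror([1, 0, 0]) rotate([0, atan2(180, 800), 0]) cube([28, 59, 820]);


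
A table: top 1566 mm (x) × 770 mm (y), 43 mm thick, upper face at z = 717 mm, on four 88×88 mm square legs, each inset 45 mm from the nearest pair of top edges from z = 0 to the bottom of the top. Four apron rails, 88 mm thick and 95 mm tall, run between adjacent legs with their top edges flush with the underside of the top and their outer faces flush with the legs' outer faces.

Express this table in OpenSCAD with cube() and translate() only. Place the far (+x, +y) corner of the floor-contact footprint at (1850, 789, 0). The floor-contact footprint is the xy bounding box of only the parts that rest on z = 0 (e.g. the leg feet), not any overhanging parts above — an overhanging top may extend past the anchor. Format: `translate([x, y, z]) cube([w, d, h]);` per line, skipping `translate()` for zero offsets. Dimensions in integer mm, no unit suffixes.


translate([329, 64, 674]) cube([1566, 770, 43]);
translate([374, 109, 0]) cube([88, 88, 674]);
translate([1762, 109, 0]) cube([88, 88, 674]);
translate([374, 701, 0]) cube([88, 88, 674]);
translate([1762, 701, 0]) cube([88, 88, 674]);
translate([462, 109, 579]) cube([1300, 88, 95]);
translate([462, 701, 579]) cube([1300, 88, 95]);
translate([374, 197, 579]) cube([88, 504, 95]);
translate([1762, 197, 579]) cube([88, 504, 95]);


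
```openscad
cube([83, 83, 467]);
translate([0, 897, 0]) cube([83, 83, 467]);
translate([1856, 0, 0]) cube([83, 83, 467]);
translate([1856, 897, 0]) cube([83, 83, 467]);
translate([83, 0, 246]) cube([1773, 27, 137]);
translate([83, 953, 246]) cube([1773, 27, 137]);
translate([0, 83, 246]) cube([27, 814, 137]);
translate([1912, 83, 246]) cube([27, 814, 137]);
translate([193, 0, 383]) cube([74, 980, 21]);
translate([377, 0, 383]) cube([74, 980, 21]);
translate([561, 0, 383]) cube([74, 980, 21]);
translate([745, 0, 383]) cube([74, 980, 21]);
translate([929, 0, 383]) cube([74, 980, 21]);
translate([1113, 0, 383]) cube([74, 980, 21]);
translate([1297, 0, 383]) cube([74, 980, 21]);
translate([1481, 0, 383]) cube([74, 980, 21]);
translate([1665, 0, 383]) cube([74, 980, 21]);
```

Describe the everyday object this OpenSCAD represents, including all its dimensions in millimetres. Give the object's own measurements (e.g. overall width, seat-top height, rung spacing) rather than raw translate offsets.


A bed frame 1939 mm long (x) by 980 mm wide (y). Four 83×83 mm corner posts, 467 mm tall, at the corners of the footprint. Four rails of 27 mm thickness and 137 mm height run between adjacent posts with their undersides at z = 246 mm, their outer faces flush with the outside of the frame (the two x-running rails run between the posts' inner faces; the two y-running rails run between the posts' inner faces). 9 slats, each 74 mm wide (x) and 21 mm thick, lie across the top of the two x-running rails, running the full 980 mm width of the frame in y; along x they sit between the end posts with a 110 mm gap after the −x posts and between neighbouring slats, leaving 117 mm before the +x posts.


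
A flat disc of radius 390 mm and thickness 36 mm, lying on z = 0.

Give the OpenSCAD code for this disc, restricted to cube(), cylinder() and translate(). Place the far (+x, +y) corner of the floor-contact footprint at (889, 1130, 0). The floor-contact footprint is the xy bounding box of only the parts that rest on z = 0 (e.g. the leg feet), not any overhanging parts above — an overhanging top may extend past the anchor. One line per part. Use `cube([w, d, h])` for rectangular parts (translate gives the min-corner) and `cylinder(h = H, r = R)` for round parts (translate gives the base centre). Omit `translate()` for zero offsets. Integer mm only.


translate([499, 740, 0]) cylinder(h = 36, r = 390);


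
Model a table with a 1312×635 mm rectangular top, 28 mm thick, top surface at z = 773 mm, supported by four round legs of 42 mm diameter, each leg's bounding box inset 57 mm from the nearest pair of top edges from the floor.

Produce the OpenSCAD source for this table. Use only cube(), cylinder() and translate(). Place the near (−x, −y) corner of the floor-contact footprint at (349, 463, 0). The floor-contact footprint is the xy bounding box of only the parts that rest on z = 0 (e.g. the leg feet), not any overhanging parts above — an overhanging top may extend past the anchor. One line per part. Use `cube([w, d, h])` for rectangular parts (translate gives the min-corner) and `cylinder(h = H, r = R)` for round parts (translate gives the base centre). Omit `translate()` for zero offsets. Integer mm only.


translate([292, 406, 745]) cube([1312, 635, 28]);
translate([370, 484, 0]) cylinder(h = 745, r = 21);
translate([1526, 484, 0]) cylinder(h = 745, r = 21);
translate([370, 963, 0]) cylinder(h = 745, r = 21);
translate([1526, 963, 0]) cylinder(h = 745, r = 21);
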